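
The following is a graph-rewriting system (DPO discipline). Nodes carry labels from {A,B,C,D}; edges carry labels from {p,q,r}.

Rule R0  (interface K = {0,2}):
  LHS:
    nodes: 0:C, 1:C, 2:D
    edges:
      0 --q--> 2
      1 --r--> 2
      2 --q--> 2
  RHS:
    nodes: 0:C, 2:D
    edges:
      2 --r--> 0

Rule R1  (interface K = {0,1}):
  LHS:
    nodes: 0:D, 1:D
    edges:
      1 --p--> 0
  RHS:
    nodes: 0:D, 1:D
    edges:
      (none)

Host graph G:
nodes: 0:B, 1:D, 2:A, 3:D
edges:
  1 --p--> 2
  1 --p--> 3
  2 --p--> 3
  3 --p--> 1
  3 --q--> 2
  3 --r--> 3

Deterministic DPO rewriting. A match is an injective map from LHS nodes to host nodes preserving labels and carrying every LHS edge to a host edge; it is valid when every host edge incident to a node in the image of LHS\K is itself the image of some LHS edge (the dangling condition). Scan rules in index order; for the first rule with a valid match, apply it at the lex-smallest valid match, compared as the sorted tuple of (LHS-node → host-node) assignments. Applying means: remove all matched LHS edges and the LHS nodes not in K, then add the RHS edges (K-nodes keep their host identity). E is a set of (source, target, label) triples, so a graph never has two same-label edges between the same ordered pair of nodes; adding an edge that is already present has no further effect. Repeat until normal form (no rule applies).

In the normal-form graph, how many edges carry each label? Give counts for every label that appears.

start.  V:4 E:6  edges: 1-p->2 1-p->3 2-p->3 3-p->1 3-q->2 3-r->3
1. fire R1 via {0↦1, 1↦3}  →  V:4 E:5  edges: 1-p->2 1-p->3 2-p->3 3-q->2 3-r->3
2. fire R1 via {0↦3, 1↦1}  →  V:4 E:4  edges: 1-p->2 2-p->3 3-q->2 3-r->3
normal form: no rule applies after step 2
NF edges: [(1, 2, 'p'), (2, 3, 'p'), (3, 2, 'q'), (3, 3, 'r')]

Answer: p:2 q:1 r:1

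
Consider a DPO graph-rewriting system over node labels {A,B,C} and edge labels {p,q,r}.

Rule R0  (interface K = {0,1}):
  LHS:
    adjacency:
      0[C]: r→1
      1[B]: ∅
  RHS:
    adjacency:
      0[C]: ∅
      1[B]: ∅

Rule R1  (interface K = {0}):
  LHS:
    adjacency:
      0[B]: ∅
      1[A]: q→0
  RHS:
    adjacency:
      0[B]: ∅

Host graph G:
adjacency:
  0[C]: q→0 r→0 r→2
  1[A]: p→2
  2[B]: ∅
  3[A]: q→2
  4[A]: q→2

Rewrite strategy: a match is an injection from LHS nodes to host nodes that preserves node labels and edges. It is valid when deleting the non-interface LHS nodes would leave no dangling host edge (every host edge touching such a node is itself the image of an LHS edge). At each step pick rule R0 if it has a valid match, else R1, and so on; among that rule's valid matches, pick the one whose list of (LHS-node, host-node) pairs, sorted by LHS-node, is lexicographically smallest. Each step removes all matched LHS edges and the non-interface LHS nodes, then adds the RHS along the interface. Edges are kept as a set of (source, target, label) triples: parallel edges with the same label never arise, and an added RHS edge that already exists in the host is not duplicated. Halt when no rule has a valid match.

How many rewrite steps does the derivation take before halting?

Answer: 3

Rewrite trace:
initial: |V|=5 |E|=6  E = 0-q->0 0-r->0 0-r->2 1-p->2 3-q->2 4-q->2
step 1: apply R0 at {0↦0, 1↦2}  → |V|=5 |E|=5  E = 0-q->0 0-r->0 1-p->2 3-q->2 4-q->2
step 2: apply R1 at {0↦2, 1↦3}  → |V|=4 |E|=4  E = 0-q->0 0-r->0 1-p->2 4-q->2
step 3: apply R1 at {0↦2, 1↦4}  → |V|=3 |E|=3  E = 0-q->0 0-r->0 1-p->2
halt: no rule applies after step 3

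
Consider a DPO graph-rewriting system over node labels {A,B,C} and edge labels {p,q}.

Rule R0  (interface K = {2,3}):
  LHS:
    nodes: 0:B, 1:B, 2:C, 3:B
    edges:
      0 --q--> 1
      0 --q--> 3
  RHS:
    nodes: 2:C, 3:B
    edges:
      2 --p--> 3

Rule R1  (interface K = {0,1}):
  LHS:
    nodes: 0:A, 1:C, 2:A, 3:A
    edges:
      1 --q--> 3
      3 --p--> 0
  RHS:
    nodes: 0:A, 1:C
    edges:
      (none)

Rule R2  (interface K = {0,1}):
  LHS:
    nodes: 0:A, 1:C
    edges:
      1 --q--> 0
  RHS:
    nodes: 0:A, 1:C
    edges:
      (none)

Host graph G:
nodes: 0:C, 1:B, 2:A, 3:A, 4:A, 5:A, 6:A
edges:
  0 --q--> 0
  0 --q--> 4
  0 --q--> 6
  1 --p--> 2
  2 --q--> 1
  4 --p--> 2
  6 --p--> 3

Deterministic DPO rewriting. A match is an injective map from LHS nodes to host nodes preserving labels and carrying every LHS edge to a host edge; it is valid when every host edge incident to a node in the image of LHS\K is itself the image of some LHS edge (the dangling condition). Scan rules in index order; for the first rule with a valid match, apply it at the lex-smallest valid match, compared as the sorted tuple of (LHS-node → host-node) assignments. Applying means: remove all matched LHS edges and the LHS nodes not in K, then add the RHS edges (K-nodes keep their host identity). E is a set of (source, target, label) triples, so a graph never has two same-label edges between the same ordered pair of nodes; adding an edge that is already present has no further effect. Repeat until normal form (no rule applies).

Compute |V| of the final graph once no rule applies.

start.  V:7 E:7  edges: 0-q->0 0-q->4 0-q->6 1-p->2 2-q->1 4-p->2 6-p->3
1. fire R1 via {0↦2, 1↦0, 2↦5, 3↦4}  →  V:5 E:5  edges: 0-q->0 0-q->6 1-p->2 2-q->1 6-p->3
2. fire R2 via {0↦6, 1↦0}  →  V:5 E:4  edges: 0-q->0 1-p->2 2-q->1 6-p->3
normal form: no rule applies after step 2
NF nodes: {0:C, 1:B, 2:A, 3:A, 6:A}

Answer: 5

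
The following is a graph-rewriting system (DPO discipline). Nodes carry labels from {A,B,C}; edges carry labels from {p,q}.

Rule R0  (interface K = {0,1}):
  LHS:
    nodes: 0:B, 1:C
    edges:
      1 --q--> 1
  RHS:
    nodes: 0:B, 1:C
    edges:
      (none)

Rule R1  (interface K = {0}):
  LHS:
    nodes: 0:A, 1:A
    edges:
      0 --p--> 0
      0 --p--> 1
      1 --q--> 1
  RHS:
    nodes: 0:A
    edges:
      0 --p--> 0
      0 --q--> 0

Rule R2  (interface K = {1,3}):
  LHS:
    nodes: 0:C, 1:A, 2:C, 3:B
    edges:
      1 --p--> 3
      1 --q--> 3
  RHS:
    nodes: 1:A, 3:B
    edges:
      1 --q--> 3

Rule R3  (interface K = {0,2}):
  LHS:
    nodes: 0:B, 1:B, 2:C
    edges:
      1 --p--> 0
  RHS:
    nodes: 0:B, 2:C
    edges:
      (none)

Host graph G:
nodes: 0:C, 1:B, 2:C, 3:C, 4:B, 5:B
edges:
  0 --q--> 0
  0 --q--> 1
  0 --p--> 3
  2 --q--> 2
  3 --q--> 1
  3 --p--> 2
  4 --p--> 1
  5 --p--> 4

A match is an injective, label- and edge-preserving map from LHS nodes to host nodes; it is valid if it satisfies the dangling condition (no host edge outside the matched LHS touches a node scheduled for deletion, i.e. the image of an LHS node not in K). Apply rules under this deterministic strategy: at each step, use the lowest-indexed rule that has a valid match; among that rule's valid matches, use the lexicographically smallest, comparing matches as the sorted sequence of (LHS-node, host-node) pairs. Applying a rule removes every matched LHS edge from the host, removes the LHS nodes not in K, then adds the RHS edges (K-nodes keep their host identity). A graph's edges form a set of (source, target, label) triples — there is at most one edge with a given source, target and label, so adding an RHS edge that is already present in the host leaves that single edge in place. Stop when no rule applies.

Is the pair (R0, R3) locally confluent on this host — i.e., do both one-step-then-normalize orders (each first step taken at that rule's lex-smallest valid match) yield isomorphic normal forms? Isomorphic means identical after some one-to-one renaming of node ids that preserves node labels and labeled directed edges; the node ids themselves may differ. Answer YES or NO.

branch R0-first: apply at {0↦1, 1↦0} → |E|=7, then 3 more step(s) → NF |V|=4 |E|=4 V={0:C, 1:B, 2:C, 3:C} E=0-q->1 0-p->3 3-q->1 3-p->2
branch R3-first: apply at {0↦4, 1↦5, 2↦0} → |E|=7, then 3 more step(s) → NF |V|=4 |E|=4 V={0:C, 1:B, 2:C, 3:C} E=0-q->1 0-p->3 3-q->1 3-p->2
graphs isomorphic (equal up to label-preserving node renaming)

Answer: YES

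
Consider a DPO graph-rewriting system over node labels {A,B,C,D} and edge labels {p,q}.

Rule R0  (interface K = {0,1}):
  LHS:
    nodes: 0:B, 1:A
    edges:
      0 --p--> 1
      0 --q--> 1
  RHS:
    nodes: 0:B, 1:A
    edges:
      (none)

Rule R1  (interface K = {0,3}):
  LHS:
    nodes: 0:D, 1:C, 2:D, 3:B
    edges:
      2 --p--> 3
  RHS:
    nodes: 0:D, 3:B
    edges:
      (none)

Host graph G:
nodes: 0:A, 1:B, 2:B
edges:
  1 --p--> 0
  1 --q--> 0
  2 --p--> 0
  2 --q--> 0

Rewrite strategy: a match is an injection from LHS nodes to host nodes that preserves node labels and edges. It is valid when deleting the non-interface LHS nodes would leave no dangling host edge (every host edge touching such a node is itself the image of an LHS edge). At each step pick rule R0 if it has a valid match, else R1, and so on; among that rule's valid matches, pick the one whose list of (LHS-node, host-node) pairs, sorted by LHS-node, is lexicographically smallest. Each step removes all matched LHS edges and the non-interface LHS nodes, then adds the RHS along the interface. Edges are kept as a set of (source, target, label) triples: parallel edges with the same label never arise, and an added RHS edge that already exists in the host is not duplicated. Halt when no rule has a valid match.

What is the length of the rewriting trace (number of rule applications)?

[0] host  ⇒  3 nodes, 4 edges  {1-p->0 1-q->0 2-p->0 2-q->0}
[1] R0 @ {0↦1, 1↦0}  ⇒  3 nodes, 2 edges  {2-p->0 2-q->0}
[2] R0 @ {0↦2, 1↦0}  ⇒  3 nodes, 0 edges  {∅}
halt: no rule applies after step 2

Answer: 2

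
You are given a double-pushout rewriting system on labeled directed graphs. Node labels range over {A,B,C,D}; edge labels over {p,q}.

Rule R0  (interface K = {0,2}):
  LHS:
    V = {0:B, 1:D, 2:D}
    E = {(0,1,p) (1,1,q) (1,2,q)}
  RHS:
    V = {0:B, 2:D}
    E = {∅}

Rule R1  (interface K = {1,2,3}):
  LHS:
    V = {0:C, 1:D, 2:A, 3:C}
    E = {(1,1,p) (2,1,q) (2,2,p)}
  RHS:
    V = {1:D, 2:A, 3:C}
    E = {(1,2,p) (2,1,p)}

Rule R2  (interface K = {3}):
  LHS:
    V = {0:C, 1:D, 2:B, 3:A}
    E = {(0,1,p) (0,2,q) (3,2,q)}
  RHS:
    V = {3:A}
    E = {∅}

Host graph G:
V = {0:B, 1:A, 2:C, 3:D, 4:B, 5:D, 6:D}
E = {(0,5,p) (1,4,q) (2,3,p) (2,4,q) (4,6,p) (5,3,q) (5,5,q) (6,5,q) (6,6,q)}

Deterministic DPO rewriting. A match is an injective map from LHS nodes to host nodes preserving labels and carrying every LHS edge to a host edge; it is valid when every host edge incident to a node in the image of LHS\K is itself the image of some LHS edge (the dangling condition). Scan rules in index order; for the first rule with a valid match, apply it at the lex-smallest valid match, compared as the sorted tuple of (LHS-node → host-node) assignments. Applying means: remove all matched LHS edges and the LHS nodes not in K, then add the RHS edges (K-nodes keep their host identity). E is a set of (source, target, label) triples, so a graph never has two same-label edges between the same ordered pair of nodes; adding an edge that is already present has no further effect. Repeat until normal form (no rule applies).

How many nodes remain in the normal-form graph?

Answer: 2

Steps:
initial: |V|=7 |E|=9  E = 0-p->5 1-q->4 2-p->3 2-q->4 4-p->6 5-q->3 5-q->5 6-q->5 6-q->6
step 1: apply R0 at {0↦4, 1↦6, 2↦5}  → |V|=6 |E|=6  E = 0-p->5 1-q->4 2-p->3 2-q->4 5-q->3 5-q->5
step 2: apply R0 at {0↦0, 1↦5, 2↦3}  → |V|=5 |E|=3  E = 1-q->4 2-p->3 2-q->4
step 3: apply R2 at {0↦2, 1↦3, 2↦4, 3↦1}  → |V|=2 |E|=0  E = ∅
final graph: no rule applies after step 3
NF nodes: {0:B, 1:A}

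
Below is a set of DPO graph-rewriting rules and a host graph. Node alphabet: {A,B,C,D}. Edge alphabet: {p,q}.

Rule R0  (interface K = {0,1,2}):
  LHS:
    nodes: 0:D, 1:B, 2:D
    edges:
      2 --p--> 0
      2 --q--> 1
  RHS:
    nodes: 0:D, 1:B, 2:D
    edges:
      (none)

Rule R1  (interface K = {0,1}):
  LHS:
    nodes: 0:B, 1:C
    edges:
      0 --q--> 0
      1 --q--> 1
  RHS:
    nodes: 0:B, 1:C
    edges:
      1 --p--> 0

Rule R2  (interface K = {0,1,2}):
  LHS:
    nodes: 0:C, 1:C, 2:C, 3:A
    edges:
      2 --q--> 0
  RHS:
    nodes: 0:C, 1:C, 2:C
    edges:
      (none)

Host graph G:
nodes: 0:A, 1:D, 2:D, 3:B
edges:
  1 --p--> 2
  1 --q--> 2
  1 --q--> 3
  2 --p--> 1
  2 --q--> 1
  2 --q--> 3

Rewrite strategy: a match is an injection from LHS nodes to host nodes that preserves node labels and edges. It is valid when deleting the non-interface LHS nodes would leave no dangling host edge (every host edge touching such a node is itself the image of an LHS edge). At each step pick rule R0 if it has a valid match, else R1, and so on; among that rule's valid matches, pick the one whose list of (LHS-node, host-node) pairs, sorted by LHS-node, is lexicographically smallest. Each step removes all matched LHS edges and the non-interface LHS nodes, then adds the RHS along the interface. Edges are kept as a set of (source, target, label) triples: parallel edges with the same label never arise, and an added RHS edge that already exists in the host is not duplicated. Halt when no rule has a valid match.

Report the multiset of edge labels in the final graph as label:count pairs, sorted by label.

Answer: q:2

Rewrite trace:
[0] host  ⇒  4 nodes, 6 edges  {1-p->2 1-q->2 1-q->3 2-p->1 2-q->1 2-q->3}
[1] R0 @ {0↦1, 1↦3, 2↦2}  ⇒  4 nodes, 4 edges  {1-p->2 1-q->2 1-q->3 2-q->1}
[2] R0 @ {0↦2, 1↦3, 2↦1}  ⇒  4 nodes, 2 edges  {1-q->2 2-q->1}
halt: no rule applies after step 2
NF edges: [(1, 2, 'q'), (2, 1, 'q')]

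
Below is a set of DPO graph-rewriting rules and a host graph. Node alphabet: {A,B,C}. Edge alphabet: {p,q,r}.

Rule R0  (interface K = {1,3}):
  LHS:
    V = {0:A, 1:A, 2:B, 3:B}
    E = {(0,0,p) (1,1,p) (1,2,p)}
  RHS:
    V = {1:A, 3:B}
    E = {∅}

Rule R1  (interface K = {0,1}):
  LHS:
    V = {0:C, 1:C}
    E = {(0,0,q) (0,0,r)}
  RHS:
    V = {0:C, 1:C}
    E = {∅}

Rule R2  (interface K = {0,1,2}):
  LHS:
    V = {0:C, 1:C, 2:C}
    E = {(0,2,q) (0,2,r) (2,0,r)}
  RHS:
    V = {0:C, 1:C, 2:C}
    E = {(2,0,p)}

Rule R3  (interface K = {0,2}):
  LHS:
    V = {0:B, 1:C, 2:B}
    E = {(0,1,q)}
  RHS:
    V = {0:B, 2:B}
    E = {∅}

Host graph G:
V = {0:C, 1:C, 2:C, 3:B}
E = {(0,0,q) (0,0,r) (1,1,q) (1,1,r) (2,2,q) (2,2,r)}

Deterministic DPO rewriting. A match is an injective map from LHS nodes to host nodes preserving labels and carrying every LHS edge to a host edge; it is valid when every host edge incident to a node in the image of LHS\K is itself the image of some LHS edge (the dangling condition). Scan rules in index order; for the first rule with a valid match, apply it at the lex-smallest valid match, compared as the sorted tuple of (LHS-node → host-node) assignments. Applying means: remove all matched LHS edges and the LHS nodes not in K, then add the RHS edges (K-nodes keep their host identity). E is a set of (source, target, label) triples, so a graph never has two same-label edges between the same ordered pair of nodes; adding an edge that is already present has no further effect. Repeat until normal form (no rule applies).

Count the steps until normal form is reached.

Answer: 3

Steps:
initial: |V|=4 |E|=6  E = 0-q->0 0-r->0 1-q->1 1-r->1 2-q->2 2-r->2
step 1: apply R1 at {0↦0, 1↦1}  → |V|=4 |E|=4  E = 1-q->1 1-r->1 2-q->2 2-r->2
step 2: apply R1 at {0↦1, 1↦0}  → |V|=4 |E|=2  E = 2-q->2 2-r->2
step 3: apply R1 at {0↦2, 1↦0}  → |V|=4 |E|=0  E = ∅
halt: no rule applies after step 3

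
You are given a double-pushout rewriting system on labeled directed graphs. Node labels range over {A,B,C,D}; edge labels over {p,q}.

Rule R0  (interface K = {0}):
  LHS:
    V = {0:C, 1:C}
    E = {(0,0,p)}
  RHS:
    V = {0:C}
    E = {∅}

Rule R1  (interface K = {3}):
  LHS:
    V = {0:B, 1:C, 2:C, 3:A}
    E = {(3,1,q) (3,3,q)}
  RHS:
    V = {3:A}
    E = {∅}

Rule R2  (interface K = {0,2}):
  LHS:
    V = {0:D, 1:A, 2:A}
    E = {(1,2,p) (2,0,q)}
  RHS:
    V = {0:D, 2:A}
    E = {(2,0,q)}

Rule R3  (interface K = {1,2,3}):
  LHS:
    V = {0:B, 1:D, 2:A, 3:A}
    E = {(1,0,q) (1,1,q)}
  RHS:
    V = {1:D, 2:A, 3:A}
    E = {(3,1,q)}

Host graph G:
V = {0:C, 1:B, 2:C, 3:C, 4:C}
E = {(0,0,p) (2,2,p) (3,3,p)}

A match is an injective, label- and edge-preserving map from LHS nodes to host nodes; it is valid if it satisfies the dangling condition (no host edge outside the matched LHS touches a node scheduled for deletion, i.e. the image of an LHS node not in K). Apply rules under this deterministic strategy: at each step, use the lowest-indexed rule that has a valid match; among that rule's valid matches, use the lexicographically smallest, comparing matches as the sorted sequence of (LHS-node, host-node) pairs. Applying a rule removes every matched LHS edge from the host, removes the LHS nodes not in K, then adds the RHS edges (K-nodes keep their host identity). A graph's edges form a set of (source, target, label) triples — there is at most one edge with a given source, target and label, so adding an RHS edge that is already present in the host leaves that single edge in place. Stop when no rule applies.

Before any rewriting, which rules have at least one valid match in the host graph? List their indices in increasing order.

Answer: [R0]

Steps:
R0: 3 valid matches — {0↦0, 1↦4}, {0↦2, 1↦4}, {0↦3, 1↦4}
R1: no valid match — LHS pattern not found
R2: no valid match — LHS pattern not found
R3: no valid match — LHS pattern not found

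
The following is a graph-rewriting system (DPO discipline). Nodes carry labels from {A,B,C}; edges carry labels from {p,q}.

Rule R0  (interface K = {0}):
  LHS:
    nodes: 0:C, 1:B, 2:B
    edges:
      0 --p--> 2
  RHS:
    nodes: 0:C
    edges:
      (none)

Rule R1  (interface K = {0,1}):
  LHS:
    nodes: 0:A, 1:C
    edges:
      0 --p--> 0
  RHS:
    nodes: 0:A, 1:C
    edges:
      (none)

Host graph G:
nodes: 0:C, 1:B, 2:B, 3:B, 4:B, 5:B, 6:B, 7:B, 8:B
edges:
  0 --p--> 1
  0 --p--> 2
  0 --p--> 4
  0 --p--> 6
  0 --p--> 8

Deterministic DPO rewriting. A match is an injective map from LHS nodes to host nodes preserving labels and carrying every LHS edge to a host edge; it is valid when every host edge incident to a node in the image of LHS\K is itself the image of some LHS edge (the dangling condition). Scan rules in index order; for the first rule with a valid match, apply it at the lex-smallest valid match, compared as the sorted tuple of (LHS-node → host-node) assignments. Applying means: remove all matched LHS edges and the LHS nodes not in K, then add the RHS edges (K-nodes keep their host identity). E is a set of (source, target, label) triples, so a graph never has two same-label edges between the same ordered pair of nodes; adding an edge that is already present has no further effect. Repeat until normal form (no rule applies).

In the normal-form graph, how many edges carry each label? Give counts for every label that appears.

start.  V:9 E:5  edges: 0-p->1 0-p->2 0-p->4 0-p->6 0-p->8
1. fire R0 via {0↦0, 1↦3, 2↦1}  →  V:7 E:4  edges: 0-p->2 0-p->4 0-p->6 0-p->8
2. fire R0 via {0↦0, 1↦5, 2↦2}  →  V:5 E:3  edges: 0-p->4 0-p->6 0-p->8
3. fire R0 via {0↦0, 1↦7, 2↦4}  →  V:3 E:2  edges: 0-p->6 0-p->8
halt: no rule applies after step 3
NF edges: [(0, 6, 'p'), (0, 8, 'p')]

Answer: p:2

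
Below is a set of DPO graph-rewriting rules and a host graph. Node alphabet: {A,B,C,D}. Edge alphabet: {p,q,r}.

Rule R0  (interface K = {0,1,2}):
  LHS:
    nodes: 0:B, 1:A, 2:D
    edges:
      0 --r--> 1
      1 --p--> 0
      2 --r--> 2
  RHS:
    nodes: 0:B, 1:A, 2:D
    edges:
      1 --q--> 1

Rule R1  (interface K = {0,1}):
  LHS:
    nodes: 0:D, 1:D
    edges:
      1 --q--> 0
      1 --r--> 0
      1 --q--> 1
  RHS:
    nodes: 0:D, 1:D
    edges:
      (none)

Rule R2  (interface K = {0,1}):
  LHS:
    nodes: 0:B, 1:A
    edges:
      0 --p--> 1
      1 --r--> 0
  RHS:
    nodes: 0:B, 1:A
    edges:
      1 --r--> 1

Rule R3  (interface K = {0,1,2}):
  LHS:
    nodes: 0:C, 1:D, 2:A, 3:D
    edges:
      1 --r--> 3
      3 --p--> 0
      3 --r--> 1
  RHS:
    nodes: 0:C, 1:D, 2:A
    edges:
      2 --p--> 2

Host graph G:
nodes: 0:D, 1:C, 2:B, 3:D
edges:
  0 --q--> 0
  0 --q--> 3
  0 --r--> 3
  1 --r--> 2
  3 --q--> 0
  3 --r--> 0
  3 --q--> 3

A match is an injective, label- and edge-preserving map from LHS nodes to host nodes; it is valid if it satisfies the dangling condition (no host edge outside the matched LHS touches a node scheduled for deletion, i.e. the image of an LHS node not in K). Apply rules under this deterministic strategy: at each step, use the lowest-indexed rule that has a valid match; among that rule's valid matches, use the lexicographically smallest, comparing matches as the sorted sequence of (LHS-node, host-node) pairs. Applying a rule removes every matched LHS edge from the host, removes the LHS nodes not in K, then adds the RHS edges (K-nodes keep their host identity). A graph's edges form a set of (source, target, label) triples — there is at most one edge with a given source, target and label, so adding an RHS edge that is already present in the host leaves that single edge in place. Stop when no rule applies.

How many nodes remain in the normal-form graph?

[0] host  ⇒  4 nodes, 7 edges  {0-q->0 0-q->3 0-r->3 1-r->2 3-q->0 3-r->0 3-q->3}
[1] R1 @ {0↦0, 1↦3}  ⇒  4 nodes, 4 edges  {0-q->0 0-q->3 0-r->3 1-r->2}
[2] R1 @ {0↦3, 1↦0}  ⇒  4 nodes, 1 edges  {1-r->2}
halt: no rule applies after step 2
NF nodes: {0:D, 1:C, 2:B, 3:D}

Answer: 4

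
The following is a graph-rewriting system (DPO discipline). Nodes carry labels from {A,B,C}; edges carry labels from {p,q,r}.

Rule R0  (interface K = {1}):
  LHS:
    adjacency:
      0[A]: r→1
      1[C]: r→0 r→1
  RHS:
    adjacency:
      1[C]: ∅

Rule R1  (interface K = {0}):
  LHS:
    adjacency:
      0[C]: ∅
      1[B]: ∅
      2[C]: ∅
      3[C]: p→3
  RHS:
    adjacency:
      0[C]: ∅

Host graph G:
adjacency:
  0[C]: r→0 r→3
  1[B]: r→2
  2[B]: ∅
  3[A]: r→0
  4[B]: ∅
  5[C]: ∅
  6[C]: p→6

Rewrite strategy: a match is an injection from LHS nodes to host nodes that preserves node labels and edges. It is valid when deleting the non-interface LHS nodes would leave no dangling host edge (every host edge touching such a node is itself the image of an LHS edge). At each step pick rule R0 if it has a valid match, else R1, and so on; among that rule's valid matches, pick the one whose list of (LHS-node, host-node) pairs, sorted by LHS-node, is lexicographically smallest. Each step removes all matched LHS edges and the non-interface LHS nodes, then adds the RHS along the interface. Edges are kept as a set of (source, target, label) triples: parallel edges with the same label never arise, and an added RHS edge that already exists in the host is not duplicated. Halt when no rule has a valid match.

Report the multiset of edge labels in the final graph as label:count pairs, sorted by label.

start.  V:7 E:5  edges: 0-r->0 0-r->3 1-r->2 3-r->0 6-p->6
1. fire R0 via {0↦3, 1↦0}  →  V:6 E:2  edges: 1-r->2 6-p->6
2. fire R1 via {0↦0, 1↦4, 2↦5, 3↦6}  →  V:3 E:1  edges: 1-r->2
final graph: no rule applies after step 2
NF edges: [(1, 2, 'r')]

Answer: r:1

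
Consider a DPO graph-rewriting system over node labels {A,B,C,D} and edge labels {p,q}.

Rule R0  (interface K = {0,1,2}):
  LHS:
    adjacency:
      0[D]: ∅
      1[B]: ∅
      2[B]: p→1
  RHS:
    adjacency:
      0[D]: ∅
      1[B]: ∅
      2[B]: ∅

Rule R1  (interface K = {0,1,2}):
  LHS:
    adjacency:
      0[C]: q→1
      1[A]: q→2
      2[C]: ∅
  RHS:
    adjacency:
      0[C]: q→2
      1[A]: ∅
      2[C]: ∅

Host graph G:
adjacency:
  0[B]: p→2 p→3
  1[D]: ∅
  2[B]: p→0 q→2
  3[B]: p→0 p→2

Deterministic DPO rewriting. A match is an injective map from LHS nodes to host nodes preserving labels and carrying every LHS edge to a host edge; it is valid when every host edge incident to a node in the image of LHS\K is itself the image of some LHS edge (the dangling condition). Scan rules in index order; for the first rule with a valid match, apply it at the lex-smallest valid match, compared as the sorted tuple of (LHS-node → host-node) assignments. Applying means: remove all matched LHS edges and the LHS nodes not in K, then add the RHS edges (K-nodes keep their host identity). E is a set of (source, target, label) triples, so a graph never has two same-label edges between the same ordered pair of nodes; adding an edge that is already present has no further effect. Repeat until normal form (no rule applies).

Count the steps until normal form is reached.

start.  V:4 E:6  edges: 0-p->2 0-p->3 2-p->0 2-q->2 3-p->0 3-p->2
1. fire R0 via {0↦1, 1↦0, 2↦2}  →  V:4 E:5  edges: 0-p->2 0-p->3 2-q->2 3-p->0 3-p->2
2. fire R0 via {0↦1, 1↦0, 2↦3}  →  V:4 E:4  edges: 0-p->2 0-p->3 2-q->2 3-p->2
3. fire R0 via {0↦1, 1↦2, 2↦0}  →  V:4 E:3  edges: 0-p->3 2-q->2 3-p->2
4. fire R0 via {0↦1, 1↦2, 2↦3}  →  V:4 E:2  edges: 0-p->3 2-q->2
5. fire R0 via {0↦1, 1↦3, 2↦0}  →  V:4 E:1  edges: 2-q->2
normal form: no rule applies after step 5

Answer: 5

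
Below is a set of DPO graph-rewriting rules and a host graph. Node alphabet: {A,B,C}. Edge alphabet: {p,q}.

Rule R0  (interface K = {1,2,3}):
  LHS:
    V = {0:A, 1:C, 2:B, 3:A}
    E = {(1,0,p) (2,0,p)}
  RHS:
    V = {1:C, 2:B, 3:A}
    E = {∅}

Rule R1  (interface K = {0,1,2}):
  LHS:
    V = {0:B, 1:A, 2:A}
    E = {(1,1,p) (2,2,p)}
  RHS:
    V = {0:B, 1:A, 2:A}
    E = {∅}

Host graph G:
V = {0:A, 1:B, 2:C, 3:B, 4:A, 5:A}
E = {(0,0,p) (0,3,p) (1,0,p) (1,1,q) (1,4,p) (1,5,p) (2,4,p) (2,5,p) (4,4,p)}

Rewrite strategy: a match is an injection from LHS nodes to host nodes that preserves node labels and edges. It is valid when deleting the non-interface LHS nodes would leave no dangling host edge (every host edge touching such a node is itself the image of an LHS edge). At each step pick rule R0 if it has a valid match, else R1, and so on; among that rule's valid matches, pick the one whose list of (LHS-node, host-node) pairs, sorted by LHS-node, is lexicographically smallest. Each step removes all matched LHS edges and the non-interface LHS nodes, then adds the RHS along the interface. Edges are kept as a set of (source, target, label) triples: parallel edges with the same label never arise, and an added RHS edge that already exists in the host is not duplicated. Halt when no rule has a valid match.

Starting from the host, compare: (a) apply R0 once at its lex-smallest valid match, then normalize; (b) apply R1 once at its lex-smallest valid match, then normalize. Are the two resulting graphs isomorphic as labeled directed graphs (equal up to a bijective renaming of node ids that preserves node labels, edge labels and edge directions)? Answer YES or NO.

Answer: YES

Steps:
branch R0-first: apply at {0↦5, 1↦2, 2↦1, 3↦0} → |E|=7, then 2 more step(s) → NF |V|=4 |E|=3 V={0:A, 1:B, 2:C, 3:B} E=0-p->3 1-p->0 1-q->1
branch R1-first: apply at {0↦1, 1↦0, 2↦4} → |E|=7, then 2 more step(s) → NF |V|=4 |E|=3 V={0:A, 1:B, 2:C, 3:B} E=0-p->3 1-p->0 1-q->1
graphs isomorphic (equal up to label-preserving node renaming)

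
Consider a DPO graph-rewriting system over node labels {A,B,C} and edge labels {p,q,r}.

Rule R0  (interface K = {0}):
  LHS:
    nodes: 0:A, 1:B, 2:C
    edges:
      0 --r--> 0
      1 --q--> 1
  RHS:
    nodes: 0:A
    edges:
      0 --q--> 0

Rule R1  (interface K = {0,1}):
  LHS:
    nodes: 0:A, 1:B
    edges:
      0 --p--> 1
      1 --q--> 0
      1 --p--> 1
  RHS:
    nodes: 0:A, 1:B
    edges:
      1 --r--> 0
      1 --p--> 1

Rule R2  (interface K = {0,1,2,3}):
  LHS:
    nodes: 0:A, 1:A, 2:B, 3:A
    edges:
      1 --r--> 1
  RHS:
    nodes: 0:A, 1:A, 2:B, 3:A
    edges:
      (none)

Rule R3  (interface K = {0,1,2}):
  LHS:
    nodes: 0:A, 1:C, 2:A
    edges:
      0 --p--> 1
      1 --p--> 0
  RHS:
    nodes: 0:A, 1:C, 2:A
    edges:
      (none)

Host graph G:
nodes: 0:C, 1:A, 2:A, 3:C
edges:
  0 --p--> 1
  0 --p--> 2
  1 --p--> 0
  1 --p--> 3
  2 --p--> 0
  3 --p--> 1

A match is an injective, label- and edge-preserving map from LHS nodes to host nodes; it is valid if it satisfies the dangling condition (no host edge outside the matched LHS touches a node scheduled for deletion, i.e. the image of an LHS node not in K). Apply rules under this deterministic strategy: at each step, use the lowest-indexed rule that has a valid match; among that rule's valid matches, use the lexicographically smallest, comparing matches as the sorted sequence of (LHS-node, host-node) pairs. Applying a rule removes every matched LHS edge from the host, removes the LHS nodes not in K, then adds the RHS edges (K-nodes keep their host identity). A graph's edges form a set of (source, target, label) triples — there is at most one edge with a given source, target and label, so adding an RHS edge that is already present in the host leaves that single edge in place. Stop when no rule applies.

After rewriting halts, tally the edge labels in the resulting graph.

Answer: (no edges)

Derivation:
[0] host  ⇒  4 nodes, 6 edges  {0-p->1 0-p->2 1-p->0 1-p->3 2-p->0 3-p->1}
[1] R3 @ {0↦1, 1↦0, 2↦2}  ⇒  4 nodes, 4 edges  {0-p->2 1-p->3 2-p->0 3-p->1}
[2] R3 @ {0↦1, 1↦3, 2↦2}  ⇒  4 nodes, 2 edges  {0-p->2 2-p->0}
[3] R3 @ {0↦2, 1↦0, 2↦1}  ⇒  4 nodes, 0 edges  {∅}
normal form: no rule applies after step 3
NF edges: []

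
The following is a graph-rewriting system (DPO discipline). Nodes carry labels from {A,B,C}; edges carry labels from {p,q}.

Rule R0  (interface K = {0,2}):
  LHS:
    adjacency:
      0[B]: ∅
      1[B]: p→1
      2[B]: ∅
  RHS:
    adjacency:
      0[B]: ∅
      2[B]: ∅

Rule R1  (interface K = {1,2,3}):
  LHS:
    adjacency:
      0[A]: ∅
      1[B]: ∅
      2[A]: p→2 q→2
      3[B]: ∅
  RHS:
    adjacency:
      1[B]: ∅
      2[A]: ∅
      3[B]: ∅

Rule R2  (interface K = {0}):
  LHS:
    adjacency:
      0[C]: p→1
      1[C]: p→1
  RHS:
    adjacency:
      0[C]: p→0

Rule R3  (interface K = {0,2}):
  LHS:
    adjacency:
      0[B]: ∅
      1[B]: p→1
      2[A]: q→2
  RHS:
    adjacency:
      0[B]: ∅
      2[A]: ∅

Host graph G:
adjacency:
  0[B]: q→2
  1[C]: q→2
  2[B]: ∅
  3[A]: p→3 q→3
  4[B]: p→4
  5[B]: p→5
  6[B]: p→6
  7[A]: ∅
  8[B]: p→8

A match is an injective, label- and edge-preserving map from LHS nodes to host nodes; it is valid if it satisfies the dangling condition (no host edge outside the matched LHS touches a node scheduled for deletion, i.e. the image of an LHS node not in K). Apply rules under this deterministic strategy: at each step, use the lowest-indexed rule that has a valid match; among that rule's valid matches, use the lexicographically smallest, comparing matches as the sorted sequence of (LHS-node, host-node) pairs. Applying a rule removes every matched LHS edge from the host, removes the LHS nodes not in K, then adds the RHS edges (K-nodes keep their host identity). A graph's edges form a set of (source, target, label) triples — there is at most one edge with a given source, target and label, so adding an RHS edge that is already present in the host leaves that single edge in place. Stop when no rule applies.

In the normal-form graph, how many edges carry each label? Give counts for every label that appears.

Answer: q:2

Steps:
[0] host  ⇒  9 nodes, 8 edges  {0-q->2 1-q->2 3-p->3 3-q->3 4-p->4 5-p->5 6-p->6 8-p->8}
[1] R0 @ {0↦0, 1↦4, 2↦2}  ⇒  8 nodes, 7 edges  {0-q->2 1-q->2 3-p->3 3-q->3 5-p->5 6-p->6 8-p->8}
[2] R0 @ {0↦0, 1↦5, 2↦2}  ⇒  7 nodes, 6 edges  {0-q->2 1-q->2 3-p->3 3-q->3 6-p->6 8-p->8}
[3] R0 @ {0↦0, 1↦6, 2↦2}  ⇒  6 nodes, 5 edges  {0-q->2 1-q->2 3-p->3 3-q->3 8-p->8}
[4] R0 @ {0↦0, 1↦8, 2↦2}  ⇒  5 nodes, 4 edges  {0-q->2 1-q->2 3-p->3 3-q->3}
[5] R1 @ {0↦7, 1↦0, 2↦3, 3↦2}  ⇒  4 nodes, 2 edges  {0-q->2 1-q->2}
normal form: no rule applies after step 5
NF edges: [(0, 2, 'q'), (1, 2, 'q')]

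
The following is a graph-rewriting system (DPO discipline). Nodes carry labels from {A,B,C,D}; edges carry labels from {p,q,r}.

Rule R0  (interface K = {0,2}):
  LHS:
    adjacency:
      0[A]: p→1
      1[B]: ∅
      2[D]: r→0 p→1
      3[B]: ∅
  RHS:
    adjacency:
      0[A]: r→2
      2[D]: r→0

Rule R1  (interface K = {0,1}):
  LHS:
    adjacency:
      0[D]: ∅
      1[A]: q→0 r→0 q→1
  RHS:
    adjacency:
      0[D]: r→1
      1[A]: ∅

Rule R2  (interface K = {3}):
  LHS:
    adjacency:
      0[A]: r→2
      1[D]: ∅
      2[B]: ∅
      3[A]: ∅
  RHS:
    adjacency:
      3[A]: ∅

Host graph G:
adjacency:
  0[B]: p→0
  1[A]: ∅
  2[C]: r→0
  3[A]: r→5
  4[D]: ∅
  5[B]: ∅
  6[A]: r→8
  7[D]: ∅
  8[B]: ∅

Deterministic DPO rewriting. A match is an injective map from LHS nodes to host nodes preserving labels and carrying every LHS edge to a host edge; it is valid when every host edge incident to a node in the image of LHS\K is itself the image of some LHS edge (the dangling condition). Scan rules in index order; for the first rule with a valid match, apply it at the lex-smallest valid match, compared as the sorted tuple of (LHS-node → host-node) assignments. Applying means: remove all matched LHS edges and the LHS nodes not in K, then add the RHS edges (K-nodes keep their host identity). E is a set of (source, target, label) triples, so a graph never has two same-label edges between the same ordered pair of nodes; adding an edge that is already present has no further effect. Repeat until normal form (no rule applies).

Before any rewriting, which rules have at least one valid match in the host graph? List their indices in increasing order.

R0: no valid match — LHS pattern not found
R1: no valid match — LHS pattern not found
R2: 8 valid matches — {0↦3, 1↦4, 2↦5, 3↦1}, {0↦3, 1↦4, 2↦5, 3↦6}, {0↦3, 1↦7, 2↦5, 3↦1} (+5 more)

Answer: [R2]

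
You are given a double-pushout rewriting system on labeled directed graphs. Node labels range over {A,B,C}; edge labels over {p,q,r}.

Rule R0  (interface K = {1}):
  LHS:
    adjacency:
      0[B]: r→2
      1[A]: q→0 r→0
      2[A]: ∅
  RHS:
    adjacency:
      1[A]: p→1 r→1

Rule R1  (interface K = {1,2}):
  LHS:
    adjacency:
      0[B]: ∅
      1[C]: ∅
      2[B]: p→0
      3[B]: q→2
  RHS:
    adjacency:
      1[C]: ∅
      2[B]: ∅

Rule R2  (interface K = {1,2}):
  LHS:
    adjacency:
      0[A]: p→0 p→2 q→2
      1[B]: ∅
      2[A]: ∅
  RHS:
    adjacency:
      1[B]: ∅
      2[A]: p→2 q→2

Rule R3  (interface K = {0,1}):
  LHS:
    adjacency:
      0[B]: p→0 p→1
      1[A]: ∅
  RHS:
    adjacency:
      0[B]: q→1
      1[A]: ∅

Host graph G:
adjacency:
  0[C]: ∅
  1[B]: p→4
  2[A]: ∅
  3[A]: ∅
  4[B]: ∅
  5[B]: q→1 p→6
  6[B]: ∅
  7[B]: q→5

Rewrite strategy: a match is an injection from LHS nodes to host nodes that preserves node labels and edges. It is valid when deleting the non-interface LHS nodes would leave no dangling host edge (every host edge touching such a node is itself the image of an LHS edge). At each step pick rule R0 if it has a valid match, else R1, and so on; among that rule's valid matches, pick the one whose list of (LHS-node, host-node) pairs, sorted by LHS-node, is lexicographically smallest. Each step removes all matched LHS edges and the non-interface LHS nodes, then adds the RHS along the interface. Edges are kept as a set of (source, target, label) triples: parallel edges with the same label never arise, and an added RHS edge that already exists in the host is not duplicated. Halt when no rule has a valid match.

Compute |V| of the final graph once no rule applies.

Answer: 4

Steps:
start.  V:8 E:4  edges: 1-p->4 5-q->1 5-p->6 7-q->5
1. fire R1 via {0↦6, 1↦0, 2↦5, 3↦7}  →  V:6 E:2  edges: 1-p->4 5-q->1
2. fire R1 via {0↦4, 1↦0, 2↦1, 3↦5}  →  V:4 E:0  edges: ∅
halt: no rule applies after step 2
NF nodes: {0:C, 1:B, 2:A, 3:A}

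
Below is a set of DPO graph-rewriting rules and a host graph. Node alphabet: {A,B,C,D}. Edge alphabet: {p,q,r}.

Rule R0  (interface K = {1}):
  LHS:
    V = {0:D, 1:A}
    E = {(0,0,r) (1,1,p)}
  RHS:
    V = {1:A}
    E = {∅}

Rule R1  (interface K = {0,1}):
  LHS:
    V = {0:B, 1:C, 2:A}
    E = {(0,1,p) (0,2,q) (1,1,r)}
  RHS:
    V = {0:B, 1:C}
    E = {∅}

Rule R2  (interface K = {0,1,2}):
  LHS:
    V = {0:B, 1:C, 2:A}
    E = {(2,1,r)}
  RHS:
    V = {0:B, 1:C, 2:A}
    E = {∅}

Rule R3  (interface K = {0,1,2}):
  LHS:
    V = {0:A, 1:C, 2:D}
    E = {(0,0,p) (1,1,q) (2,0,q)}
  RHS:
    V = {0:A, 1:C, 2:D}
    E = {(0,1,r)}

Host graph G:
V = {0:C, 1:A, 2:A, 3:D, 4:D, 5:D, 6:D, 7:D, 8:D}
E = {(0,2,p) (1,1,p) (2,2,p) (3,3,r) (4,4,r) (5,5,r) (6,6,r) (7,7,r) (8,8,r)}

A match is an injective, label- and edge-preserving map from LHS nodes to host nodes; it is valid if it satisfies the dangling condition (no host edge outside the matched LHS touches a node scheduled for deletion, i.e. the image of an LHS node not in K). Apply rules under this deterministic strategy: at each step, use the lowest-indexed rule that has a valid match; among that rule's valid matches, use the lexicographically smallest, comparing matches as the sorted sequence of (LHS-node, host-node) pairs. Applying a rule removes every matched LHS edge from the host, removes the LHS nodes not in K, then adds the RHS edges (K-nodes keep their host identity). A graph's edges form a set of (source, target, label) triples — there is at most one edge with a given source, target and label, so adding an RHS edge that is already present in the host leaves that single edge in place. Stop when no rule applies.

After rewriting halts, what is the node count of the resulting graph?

Answer: 7

Steps:
initial: |V|=9 |E|=9  E = 0-p->2 1-p->1 2-p->2 3-r->3 4-r->4 5-r->5 6-r->6 7-r->7 8-r->8
step 1: apply R0 at {0↦3, 1↦1}  → |V|=8 |E|=7  E = 0-p->2 2-p->2 4-r->4 5-r->5 6-r->6 7-r->7 8-r->8
step 2: apply R0 at {0↦4, 1↦2}  → |V|=7 |E|=5  E = 0-p->2 5-r->5 6-r->6 7-r->7 8-r->8
final graph: no rule applies after step 2
NF nodes: {0:C, 1:A, 2:A, 5:D, 6:D, 7:D, 8:D}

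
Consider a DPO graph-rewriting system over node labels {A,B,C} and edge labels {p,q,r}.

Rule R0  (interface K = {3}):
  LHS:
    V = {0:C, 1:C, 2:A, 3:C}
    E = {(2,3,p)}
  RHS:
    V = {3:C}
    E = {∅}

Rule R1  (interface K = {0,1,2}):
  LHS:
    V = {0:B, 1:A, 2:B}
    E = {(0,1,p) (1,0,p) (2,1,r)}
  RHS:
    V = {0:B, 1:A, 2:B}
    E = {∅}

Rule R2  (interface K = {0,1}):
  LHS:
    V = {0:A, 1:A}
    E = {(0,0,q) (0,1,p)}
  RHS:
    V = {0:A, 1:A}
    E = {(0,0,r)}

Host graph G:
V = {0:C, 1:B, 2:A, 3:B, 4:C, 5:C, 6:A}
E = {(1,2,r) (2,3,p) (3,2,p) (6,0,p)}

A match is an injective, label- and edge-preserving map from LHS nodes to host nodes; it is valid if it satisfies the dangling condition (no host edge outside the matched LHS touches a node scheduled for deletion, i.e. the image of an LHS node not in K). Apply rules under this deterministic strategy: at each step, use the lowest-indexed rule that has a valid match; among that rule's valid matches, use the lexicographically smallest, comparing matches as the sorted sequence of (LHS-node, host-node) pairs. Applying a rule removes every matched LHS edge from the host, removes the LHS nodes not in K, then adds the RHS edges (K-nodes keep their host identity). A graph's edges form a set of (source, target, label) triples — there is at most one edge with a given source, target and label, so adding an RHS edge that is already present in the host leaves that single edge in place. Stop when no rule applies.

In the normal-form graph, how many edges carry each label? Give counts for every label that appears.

Answer: (no edges)

Rewrite trace:
initial: |V|=7 |E|=4  E = 1-r->2 2-p->3 3-p->2 6-p->0
step 1: apply R0 at {0↦4, 1↦5, 2↦6, 3↦0}  → |V|=4 |E|=3  E = 1-r->2 2-p->3 3-p->2
step 2: apply R1 at {0↦3, 1↦2, 2↦1}  → |V|=4 |E|=0  E = ∅
halt: no rule applies after step 2
NF edges: []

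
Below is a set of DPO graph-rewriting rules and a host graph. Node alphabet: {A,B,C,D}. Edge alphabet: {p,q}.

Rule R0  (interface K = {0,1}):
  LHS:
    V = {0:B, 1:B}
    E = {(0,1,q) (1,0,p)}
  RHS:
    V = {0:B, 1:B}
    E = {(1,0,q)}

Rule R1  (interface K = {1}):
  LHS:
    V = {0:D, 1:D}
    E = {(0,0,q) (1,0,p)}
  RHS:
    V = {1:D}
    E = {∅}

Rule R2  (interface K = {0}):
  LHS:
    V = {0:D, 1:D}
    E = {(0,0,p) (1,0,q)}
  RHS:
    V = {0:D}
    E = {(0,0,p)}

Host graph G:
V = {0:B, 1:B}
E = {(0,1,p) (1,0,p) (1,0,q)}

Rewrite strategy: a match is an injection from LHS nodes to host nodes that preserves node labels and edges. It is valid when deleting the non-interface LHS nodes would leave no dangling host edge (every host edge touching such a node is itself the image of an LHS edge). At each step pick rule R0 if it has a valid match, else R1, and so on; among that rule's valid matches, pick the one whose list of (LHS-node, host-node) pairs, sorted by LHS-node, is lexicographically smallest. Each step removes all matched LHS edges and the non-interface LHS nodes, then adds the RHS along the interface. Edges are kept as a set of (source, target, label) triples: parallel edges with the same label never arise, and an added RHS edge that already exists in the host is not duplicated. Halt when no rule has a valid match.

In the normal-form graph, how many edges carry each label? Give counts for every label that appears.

[0] host  ⇒  2 nodes, 3 edges  {0-p->1 1-p->0 1-q->0}
[1] R0 @ {0↦1, 1↦0}  ⇒  2 nodes, 2 edges  {0-q->1 1-p->0}
[2] R0 @ {0↦0, 1↦1}  ⇒  2 nodes, 1 edges  {1-q->0}
halt: no rule applies after step 2
NF edges: [(1, 0, 'q')]

Answer: q:1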